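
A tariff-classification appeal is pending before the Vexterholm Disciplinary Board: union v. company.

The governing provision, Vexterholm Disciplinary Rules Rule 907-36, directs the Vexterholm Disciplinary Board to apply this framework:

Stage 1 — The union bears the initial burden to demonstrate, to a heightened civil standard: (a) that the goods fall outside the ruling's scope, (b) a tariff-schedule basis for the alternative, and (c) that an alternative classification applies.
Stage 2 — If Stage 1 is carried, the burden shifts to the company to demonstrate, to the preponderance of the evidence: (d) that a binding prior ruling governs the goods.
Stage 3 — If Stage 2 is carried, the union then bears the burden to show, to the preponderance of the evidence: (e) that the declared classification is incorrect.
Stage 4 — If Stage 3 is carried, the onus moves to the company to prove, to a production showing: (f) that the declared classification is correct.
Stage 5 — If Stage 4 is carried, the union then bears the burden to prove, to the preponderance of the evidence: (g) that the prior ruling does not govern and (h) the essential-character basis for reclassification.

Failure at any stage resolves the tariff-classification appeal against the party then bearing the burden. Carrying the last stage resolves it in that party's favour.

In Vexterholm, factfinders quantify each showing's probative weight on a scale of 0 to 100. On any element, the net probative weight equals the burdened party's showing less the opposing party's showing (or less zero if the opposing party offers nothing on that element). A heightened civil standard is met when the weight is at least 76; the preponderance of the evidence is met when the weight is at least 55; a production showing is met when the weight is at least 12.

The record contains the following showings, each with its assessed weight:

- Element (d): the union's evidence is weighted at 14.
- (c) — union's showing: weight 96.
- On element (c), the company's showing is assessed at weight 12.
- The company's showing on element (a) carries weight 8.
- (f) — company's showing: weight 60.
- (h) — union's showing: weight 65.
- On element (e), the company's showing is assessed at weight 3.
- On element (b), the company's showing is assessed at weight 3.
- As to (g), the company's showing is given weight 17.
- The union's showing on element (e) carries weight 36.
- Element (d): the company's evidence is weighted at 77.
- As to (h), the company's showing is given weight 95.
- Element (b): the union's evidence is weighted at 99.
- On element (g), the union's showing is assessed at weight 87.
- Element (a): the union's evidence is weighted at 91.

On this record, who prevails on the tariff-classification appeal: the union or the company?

company

Stage 1 (union, a heightened civil standard, weight is at least 76): (a) net 91−8=83 ≥ 76 — meets; (b) net 99−3=96 ≥ 76 — meets; (c) net 96−12=84 ≥ 76 — meets.
  The union carries Stage 1; the company now bears the burden.
Stage 2 (company, the preponderance of the evidence, weight is at least 55): (d) net 77−14=63 ≥ 55 — meets.
  The company carries Stage 2; the union now bears the burden.
Stage 3 (union, the preponderance of the evidence, weight is at least 55): (e) net 36−3=33 < 55 — fails.
  Stage 3 not carried; the union fails its burden.
The company prevails.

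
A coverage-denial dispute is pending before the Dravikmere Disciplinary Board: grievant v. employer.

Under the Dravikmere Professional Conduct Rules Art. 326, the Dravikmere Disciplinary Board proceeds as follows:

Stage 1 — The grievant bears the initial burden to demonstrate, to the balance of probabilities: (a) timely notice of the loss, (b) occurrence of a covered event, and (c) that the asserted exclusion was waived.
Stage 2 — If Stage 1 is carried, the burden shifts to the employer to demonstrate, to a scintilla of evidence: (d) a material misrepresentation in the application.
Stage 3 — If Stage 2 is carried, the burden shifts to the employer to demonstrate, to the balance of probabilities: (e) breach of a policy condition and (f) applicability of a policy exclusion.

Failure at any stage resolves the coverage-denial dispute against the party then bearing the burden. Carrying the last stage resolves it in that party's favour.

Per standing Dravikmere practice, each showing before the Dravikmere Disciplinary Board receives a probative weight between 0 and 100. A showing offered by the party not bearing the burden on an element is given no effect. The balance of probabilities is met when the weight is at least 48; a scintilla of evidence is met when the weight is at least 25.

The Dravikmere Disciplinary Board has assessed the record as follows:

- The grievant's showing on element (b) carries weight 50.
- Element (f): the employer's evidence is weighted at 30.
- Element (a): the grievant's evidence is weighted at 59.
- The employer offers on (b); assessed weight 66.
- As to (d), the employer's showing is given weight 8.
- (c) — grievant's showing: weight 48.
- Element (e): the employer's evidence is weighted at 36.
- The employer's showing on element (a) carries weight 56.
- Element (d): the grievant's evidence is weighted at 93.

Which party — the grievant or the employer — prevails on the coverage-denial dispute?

grievant

Stage 1 — burden on grievant; standard: the balance of probabilities (weight is at least 48).
    (a): 59 (employer's 56 disregarded) ≥ 48 [met]
    (b): 50 (employer's 66 disregarded) ≥ 48 [met]
    (c): 48 ≥ 48 [met]
  The grievant carries Stage 1; the employer now bears the burden.
Stage 2 — burden on employer; standard: a scintilla of evidence (weight is at least 25).
    (d): 8 (grievant's 93 disregarded) < 25 [not met]
  Stage 2 not carried; the employer fails its burden.
The grievant prevails.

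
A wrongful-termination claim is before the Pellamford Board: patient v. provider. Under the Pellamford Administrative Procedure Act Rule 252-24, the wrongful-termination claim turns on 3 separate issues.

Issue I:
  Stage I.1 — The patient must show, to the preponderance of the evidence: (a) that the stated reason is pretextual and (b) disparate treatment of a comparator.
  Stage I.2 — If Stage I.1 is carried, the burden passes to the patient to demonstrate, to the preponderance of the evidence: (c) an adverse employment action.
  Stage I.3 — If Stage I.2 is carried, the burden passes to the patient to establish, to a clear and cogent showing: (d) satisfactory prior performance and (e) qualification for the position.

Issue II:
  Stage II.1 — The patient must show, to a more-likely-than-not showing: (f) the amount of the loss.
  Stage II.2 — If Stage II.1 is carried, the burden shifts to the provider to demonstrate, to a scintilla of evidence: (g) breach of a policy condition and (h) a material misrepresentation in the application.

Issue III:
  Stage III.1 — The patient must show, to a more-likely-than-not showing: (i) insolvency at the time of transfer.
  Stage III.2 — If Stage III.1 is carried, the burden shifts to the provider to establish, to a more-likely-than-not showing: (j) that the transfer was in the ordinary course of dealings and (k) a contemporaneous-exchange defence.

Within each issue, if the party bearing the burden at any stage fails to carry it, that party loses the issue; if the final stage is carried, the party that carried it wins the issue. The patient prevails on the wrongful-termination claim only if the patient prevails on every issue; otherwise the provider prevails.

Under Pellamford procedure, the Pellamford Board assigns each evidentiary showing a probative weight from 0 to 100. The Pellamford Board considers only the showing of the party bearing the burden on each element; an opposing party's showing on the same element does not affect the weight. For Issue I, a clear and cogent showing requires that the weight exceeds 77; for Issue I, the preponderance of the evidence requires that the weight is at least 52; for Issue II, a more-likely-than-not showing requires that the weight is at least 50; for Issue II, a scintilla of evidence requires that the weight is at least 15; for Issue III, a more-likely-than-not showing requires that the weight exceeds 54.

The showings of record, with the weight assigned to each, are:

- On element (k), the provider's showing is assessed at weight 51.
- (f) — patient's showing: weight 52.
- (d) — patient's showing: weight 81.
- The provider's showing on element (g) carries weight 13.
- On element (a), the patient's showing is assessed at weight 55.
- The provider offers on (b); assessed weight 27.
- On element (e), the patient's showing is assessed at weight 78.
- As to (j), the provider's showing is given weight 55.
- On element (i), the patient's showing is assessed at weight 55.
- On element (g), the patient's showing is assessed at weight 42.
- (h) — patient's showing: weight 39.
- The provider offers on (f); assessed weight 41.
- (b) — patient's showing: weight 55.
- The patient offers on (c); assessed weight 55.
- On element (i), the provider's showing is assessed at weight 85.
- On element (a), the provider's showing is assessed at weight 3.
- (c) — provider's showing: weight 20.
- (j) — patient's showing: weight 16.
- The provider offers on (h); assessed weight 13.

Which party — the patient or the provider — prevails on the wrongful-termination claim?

patient

— Issue I —
Stage I.1 (patient, the preponderance of the evidence, weight is at least 52): (a) 55 (provider's 3 disregarded) ≥ 52 — meets; (b) 55 (provider's 27 disregarded) ≥ 52 — meets.
  Stage I.1 carried; the burden remains with the patient.
Stage I.2 (patient, the preponderance of the evidence, weight is at least 52): (c) 55 (provider's 20 disregarded) ≥ 52 — meets.
  Stage I.2 is satisfied; the patient continues to bear the burden.
Stage I.3 (patient, a clear and cogent showing, weight exceeds 77): (d) 81 > 77 — meets; (e) 78 > 77 — meets.
  Stage I.3 carried; the final stage is satisfied.
With every stage satisfied, the patient prevails on this issue.
— Issue II —
At Stage II.1 the patient must meet a more-likely-than-not showing (weight is at least 50): on (f) the weight is 52 (the provider's 41 is given no effect), which does reach 50, so (f) meets the standard.
  Stage II.1 carried; the burden shifts to the provider.
At Stage II.2 the provider must meet a scintilla of evidence (weight is at least 15): on (g) the weight is 13 (the patient's 42 is given no effect), which does not reach 15, so (g) does not meet the standard; on (h) the weight is 13 (the patient's 39 is given no effect), < 15, so (h) does not meet the standard.
  The provider does not carry Stage II.2.
The analysis ends at Stage II.2; the patient prevails on this issue.
— Issue III —
Stage III.1 — burden on patient; standard: a more-likely-than-not showing (weight exceeds 54).
    (i): 55 (provider's 85 disregarded) > 54 [met]
  Stage III.1 is satisfied; the onus moves to the provider.
Stage III.2 — burden on provider; standard: a more-likely-than-not showing (weight exceeds 54).
    (j): 55 (patient's 16 disregarded) > 54 [met]
    (k): 51 ≤ 54 [not met]
  Not every element is met, so the provider fails to carry Stage III.2.
So the patient prevails on this issue.
Per-issue: Issue I → patient; Issue II → patient; Issue III → patient. The patient must prevail on every issue; overall, the patient prevails.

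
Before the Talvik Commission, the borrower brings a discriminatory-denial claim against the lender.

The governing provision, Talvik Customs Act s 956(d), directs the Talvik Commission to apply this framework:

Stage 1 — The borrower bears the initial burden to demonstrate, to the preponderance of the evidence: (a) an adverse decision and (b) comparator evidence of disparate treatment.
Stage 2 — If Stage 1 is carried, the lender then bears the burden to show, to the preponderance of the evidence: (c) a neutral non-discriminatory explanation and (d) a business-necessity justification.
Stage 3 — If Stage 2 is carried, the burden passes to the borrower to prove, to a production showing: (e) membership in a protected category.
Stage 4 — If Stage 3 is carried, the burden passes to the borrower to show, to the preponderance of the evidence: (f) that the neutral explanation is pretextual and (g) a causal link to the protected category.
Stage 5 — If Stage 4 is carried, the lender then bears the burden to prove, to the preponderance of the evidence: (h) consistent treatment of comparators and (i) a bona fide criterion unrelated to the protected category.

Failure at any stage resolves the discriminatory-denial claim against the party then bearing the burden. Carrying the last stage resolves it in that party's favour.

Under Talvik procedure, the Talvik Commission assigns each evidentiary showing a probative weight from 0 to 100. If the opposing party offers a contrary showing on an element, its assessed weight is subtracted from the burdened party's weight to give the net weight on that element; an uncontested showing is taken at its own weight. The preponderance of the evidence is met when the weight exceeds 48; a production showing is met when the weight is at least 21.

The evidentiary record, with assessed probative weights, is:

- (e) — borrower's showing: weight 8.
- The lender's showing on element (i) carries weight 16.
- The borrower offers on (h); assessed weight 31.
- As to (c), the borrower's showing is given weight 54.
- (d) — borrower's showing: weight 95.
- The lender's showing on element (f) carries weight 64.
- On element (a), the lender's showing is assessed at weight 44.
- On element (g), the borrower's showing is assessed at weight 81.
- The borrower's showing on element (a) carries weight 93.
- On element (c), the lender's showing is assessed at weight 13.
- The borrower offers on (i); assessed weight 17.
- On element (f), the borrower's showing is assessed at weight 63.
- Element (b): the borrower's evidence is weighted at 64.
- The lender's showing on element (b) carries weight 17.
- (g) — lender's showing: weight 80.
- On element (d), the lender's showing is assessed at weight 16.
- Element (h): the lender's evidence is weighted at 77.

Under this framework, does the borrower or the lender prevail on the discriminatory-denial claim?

Stage 1 (borrower, the preponderance of the evidence, weight exceeds 48): (a) net 93−44=49 > 48 — meets; (b) net 64−17=47 ≤ 48 — fails.
  Stage 1 not carried; the borrower fails its burden.
The analysis ends at Stage 1; the lender prevails.

lender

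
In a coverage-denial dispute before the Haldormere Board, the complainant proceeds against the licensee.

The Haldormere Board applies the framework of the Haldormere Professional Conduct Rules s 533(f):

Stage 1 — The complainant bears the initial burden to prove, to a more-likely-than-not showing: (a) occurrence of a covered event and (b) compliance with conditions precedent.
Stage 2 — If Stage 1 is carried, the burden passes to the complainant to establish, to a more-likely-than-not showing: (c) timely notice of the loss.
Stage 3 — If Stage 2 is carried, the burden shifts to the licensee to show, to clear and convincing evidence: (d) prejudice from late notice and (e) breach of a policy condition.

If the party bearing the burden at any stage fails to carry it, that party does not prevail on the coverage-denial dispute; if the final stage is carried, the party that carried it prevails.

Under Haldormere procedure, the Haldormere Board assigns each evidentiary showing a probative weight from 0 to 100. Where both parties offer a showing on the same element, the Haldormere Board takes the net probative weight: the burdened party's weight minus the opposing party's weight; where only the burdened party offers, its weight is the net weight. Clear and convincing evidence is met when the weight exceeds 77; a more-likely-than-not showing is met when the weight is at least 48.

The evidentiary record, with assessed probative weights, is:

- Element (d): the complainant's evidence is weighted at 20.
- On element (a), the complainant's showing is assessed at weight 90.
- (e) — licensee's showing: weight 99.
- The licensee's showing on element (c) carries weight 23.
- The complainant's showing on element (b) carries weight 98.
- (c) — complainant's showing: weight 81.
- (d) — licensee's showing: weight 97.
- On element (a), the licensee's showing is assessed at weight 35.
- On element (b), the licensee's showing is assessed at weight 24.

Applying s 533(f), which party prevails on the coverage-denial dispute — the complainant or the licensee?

At Stage 1 the complainant must meet a more-likely-than-not showing (weight is at least 48): on (a) the weight is 90 less the opposing 35 gives net 55, ≥ 48, so (a) meets the standard; on (b) the weight is 98 less the opposing 24 gives net 74, ≥ 48, so (b) meets the standard.
  Stage 1 is satisfied; the complainant continues to bear the burden.
At Stage 2 the complainant must meet a more-likely-than-not showing (weight is at least 48): on (c) the weight is 81 less the opposing 23 gives net 58, which does reach 48, so (c) meets the standard.
  Stage 2 carried; the burden shifts to the licensee.
At Stage 3 the licensee must meet clear and convincing evidence (weight exceeds 77): on (d) the weight is 97 less the opposing 20 gives net 77, which does not exceed 77, so (d) does not meet the standard; on (e) the weight is 99, > 77, so (e) meets the standard.
  The licensee does not carry Stage 3.
So the complainant prevails.

complainant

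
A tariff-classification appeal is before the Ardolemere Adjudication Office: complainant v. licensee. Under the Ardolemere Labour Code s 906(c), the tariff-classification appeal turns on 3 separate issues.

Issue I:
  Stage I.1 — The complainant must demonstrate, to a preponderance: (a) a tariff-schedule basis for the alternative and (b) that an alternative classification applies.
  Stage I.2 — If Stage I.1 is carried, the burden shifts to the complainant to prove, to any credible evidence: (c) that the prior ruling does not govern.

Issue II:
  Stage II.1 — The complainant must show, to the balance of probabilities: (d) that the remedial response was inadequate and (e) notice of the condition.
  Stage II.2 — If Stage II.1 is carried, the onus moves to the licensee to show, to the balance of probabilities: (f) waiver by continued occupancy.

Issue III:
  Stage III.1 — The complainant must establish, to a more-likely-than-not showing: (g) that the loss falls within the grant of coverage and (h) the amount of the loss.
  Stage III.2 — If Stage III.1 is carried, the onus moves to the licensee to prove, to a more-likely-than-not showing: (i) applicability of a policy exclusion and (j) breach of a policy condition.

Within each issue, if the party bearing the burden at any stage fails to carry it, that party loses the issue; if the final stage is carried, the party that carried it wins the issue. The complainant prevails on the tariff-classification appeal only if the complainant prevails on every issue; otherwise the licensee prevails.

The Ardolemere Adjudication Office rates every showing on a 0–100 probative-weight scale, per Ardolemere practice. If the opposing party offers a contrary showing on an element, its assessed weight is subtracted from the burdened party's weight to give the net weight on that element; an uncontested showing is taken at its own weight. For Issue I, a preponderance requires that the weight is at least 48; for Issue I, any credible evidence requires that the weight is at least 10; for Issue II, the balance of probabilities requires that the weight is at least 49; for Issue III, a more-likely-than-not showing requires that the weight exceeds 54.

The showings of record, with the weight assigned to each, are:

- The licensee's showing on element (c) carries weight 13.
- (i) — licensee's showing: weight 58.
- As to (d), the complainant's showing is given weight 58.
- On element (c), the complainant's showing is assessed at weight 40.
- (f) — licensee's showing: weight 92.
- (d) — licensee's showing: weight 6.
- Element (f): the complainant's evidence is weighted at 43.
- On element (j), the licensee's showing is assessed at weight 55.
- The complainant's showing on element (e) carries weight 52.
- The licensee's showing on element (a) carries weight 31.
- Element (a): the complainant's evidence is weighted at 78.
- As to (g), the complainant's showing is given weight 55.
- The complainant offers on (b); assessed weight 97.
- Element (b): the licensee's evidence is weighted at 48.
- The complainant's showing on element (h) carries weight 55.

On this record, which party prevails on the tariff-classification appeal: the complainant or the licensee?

licensee

— Issue I —
Stage I.1 — burden on complainant; standard: a preponderance (weight is at least 48).
    (a): 78 − 31 = 47 < 48 [not met]
    (b): 97 − 48 = 49 ≥ 48 [met]
  Not every element is met, so the complainant fails to carry Stage I.1.
The analysis ends at Stage I.1; the licensee prevails on this issue.
— Issue II —
At Stage II.1 the complainant must meet the balance of probabilities (weight is at least 49): on (d) the weight is 58 less the opposing 6 gives net 52, which does reach 49, so (d) meets the standard; on (e) the weight is 52, ≥ 49, so (e) meets the standard.
  All elements met. The burden passes to the licensee.
At Stage II.2 the licensee must meet the balance of probabilities (weight is at least 49): on (f) the weight is 92 less the opposing 43 gives net 49, ≥ 49, so (f) meets the standard.
  The licensee carries the last stage.
Every stage carried; the licensee prevails on this issue.
— Issue III —
Stage III.1 (complainant, a more-likely-than-not showing, weight exceeds 54): (g) 55 > 54 — meets; (h) 55 > 54 — meets.
  Stage III.1 carried; the burden shifts to the licensee.
Stage III.2 (licensee, a more-likely-than-not showing, weight exceeds 54): (i) 58 > 54 — meets; (j) 55 > 54 — meets.
  Stage III.2 carried; the final stage is satisfied.
All stages carried — the licensee prevails on this issue.
Per-issue: Issue I → licensee; Issue II → licensee; Issue III → licensee. The complainant must prevail on every issue; overall, the licensee prevails.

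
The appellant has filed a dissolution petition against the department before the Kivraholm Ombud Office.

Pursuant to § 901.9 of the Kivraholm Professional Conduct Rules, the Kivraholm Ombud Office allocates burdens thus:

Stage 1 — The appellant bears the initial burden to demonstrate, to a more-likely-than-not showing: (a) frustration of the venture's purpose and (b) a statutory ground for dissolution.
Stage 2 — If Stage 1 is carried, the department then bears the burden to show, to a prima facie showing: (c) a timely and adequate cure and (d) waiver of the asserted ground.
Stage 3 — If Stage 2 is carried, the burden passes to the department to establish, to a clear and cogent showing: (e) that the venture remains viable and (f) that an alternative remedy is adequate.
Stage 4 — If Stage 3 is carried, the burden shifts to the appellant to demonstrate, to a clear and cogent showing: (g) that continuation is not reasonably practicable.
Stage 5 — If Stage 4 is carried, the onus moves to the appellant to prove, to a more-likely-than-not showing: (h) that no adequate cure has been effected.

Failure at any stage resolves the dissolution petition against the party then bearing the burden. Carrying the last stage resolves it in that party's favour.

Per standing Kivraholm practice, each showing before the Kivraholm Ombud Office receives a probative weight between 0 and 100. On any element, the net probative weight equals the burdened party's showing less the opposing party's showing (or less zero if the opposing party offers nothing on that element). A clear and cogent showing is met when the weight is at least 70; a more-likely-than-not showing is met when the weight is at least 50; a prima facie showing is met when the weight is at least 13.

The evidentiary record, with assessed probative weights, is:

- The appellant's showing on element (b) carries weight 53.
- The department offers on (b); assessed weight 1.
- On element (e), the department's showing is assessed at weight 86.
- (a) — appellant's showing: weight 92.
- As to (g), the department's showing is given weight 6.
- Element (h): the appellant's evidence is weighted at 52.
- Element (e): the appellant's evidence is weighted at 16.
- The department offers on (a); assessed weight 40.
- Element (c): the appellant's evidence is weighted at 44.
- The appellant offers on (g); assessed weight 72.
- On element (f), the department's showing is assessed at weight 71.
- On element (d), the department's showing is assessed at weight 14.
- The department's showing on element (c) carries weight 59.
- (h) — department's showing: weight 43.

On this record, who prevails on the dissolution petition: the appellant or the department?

At Stage 1 the appellant must meet a more-likely-than-not showing (weight is at least 50): on (a) the weight is 92 less the opposing 40 gives net 52, which does reach 50, so (a) meets the standard; on (b) the weight is 53 less the opposing 1 gives net 52, ≥ 50, so (b) meets the standard.
  The appellant carries Stage 1; the department now bears the burden.
At Stage 2 the department must meet a prima facie showing (weight is at least 13): on (c) the weight is 59 less the opposing 44 gives net 15, which does reach 13, so (c) meets the standard; on (d) the weight is 14, which does reach 13, so (d) meets the standard.
  All elements met. The department retains the burden for Stage 3.
At Stage 3 the department must meet a clear and cogent showing (weight is at least 70): on (e) the weight is 86 less the opposing 16 gives net 70, ≥ 70, so (e) meets the standard; on (f) the weight is 71, which does reach 70, so (f) meets the standard.
  All elements met. The burden passes to the appellant.
At Stage 4 the appellant must meet a clear and cogent showing (weight is at least 70): on (g) the weight is 72 less the opposing 6 gives net 66, which does not reach 70, so (g) does not meet the standard.
  Stage 4 not carried; the appellant fails its burden.
So the department prevails.

department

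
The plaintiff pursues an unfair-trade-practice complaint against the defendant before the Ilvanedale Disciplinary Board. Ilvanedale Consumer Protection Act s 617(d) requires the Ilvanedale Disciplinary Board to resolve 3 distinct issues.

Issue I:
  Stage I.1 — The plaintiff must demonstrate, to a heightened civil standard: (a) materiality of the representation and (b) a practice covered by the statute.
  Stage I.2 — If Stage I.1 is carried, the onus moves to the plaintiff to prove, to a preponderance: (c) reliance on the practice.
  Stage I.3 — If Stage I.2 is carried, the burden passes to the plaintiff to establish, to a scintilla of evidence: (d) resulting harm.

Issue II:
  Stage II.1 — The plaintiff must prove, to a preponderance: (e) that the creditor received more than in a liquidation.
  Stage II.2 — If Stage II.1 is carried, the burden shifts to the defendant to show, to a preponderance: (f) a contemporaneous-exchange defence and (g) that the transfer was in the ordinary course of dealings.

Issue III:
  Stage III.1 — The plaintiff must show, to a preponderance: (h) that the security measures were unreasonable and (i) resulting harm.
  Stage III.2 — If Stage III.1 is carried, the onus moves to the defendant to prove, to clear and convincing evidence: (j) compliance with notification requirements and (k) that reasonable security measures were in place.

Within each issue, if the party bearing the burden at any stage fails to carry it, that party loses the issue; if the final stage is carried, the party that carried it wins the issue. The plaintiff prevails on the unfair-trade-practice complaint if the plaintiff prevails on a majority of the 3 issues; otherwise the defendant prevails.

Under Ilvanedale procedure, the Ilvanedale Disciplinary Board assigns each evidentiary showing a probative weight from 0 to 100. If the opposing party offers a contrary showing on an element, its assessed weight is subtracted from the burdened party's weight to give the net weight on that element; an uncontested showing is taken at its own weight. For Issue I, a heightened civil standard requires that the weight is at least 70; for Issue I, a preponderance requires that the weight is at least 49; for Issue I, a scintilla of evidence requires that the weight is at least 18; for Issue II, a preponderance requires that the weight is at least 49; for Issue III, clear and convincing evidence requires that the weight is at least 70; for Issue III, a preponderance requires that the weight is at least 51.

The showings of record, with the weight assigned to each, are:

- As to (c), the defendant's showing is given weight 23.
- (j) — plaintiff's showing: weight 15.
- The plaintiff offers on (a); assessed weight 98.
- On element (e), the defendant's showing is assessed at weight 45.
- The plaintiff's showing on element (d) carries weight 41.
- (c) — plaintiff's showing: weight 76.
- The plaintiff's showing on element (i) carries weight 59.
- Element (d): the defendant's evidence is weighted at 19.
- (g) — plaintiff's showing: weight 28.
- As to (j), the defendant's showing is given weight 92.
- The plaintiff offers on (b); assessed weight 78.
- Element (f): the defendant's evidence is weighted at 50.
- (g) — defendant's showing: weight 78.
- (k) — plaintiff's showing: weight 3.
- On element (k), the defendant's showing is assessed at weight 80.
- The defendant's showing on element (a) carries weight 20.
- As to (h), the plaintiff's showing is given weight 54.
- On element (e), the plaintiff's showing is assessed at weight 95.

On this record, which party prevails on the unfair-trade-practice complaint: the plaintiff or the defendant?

— Issue I —
At Stage I.1 the plaintiff must meet a heightened civil standard (weight is at least 70): on (a) the weight is 98 less the opposing 20 gives net 78, which does reach 70, so (a) meets the standard; on (b) the weight is 78, which does reach 70, so (b) meets the standard.
  Stage I.1 is satisfied; the plaintiff continues to bear the burden.
At Stage I.2 the plaintiff must meet a preponderance (weight is at least 49): on (c) the weight is 76 less the opposing 23 gives net 53, which does reach 49, so (c) meets the standard.
  Stage I.2 is satisfied; the plaintiff continues to bear the burden.
At Stage I.3 the plaintiff must meet a scintilla of evidence (weight is at least 18): on (d) the weight is 41 less the opposing 19 gives net 22, ≥ 18, so (d) meets the standard.
  All elements met at the final stage.
With every stage satisfied, the plaintiff prevails on this issue.
— Issue II —
Stage II.1 — burden on plaintiff; standard: a preponderance (weight is at least 49).
    (e): 95 − 45 = 50 ≥ 49 [met]
  Stage II.1 carried; the burden shifts to the defendant.
Stage II.2 — burden on defendant; standard: a preponderance (weight is at least 49).
    (f): 50 ≥ 49 [met]
    (g): 78 − 28 = 50 ≥ 49 [met]
  The defendant carries the last stage.
With every stage satisfied, the defendant prevails on this issue.
— Issue III —
Stage III.1 (plaintiff, a preponderance, weight is at least 51): (h) 54 ≥ 51 — meets; (i) 59 ≥ 51 — meets.
  All elements met. The burden passes to the defendant.
Stage III.2 (defendant, clear and convincing evidence, weight is at least 70): (j) net 92−15=77 ≥ 70 — meets; (k) net 80−3=77 ≥ 70 — meets.
  The defendant carries the last stage.
Every stage carried; the defendant prevails on this issue.
Per-issue: Issue I → plaintiff; Issue II → defendant; Issue III → defendant. The plaintiff must prevail on a majority of issues; overall, the defendant prevails.

defendant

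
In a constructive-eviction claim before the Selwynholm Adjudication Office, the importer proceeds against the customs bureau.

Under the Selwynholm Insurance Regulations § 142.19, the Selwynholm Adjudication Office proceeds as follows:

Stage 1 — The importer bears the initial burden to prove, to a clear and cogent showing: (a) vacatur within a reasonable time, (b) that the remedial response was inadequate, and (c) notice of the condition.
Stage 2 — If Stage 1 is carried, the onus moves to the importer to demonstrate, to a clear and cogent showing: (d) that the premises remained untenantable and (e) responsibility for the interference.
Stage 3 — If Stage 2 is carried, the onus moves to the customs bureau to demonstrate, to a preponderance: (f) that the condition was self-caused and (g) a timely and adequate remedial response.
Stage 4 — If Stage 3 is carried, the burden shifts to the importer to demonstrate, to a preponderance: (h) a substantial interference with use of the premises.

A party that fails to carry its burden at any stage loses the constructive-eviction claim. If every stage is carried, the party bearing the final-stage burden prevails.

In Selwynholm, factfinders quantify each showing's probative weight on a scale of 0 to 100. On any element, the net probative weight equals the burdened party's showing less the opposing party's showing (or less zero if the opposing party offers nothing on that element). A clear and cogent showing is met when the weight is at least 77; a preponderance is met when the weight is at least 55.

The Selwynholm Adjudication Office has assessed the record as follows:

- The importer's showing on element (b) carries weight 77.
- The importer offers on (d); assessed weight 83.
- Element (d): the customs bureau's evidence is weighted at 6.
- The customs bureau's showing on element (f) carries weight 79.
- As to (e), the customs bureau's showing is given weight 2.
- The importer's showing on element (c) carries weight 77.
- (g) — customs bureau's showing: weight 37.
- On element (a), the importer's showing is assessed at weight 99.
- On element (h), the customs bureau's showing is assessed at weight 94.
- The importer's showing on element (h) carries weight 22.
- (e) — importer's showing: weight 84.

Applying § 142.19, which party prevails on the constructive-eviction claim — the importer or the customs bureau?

importer

Stage 1 — burden on importer; standard: a clear and cogent showing (weight is at least 77).
    (a): 99 ≥ 77 [met]
    (b): 77 ≥ 77 [met]
    (c): 77 ≥ 77 [met]
  Stage 1 is satisfied; the importer continues to bear the burden.
Stage 2 — burden on importer; standard: a clear and cogent showing (weight is at least 77).
    (d): 83 − 6 = 77 ≥ 77 [met]
    (e): 84 − 2 = 82 ≥ 77 [met]
  Stage 2 carried; the burden shifts to the customs bureau.
Stage 3 — burden on customs bureau; standard: a preponderance (weight is at least 55).
    (f): 79 ≥ 55 [met]
    (g): 37 < 55 [not met]
  Not every element is met, so the customs bureau fails to carry Stage 3.
So the importer prevails.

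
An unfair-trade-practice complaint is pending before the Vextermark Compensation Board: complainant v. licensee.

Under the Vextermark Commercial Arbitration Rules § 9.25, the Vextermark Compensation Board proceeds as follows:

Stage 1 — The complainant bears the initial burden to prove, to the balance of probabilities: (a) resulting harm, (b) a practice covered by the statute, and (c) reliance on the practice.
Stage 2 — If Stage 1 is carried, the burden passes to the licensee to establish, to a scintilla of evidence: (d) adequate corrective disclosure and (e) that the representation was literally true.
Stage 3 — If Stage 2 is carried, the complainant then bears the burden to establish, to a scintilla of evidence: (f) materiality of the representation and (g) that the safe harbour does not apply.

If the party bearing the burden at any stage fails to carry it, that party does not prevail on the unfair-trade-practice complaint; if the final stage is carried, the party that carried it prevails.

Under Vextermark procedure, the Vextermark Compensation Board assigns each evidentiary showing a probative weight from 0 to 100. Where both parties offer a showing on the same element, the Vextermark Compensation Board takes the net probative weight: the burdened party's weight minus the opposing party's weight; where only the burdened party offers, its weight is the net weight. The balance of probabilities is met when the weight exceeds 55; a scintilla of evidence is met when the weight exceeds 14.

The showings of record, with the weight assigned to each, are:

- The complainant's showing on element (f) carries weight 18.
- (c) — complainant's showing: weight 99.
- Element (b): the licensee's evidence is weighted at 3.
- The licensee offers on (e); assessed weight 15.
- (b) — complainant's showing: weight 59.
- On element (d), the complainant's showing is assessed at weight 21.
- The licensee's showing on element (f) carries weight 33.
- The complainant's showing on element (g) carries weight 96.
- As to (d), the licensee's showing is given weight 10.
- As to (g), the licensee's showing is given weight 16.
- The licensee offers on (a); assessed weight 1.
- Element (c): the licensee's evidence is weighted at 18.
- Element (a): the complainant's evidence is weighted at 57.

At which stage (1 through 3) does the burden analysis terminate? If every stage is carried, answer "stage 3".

stage 2

At Stage 1 the complainant must meet the balance of probabilities (weight exceeds 55): on (a) the weight is 57 less the opposing 1 gives net 56, which does exceed 55, so (a) meets the standard; on (b) the weight is 59 less the opposing 3 gives net 56, > 55, so (b) meets the standard; on (c) the weight is 99 less the opposing 18 gives net 81, > 55, so (c) meets the standard.
  All elements met. The burden passes to the licensee.
At Stage 2 the licensee must meet a scintilla of evidence (weight exceeds 14): on (d) the weight is 10 less the opposing 21 gives net -11, which does not exceed 14, so (d) does not meet the standard; on (e) the weight is 15, which does exceed 14, so (e) meets the standard.
  The licensee does not carry Stage 2.
The complainant prevails.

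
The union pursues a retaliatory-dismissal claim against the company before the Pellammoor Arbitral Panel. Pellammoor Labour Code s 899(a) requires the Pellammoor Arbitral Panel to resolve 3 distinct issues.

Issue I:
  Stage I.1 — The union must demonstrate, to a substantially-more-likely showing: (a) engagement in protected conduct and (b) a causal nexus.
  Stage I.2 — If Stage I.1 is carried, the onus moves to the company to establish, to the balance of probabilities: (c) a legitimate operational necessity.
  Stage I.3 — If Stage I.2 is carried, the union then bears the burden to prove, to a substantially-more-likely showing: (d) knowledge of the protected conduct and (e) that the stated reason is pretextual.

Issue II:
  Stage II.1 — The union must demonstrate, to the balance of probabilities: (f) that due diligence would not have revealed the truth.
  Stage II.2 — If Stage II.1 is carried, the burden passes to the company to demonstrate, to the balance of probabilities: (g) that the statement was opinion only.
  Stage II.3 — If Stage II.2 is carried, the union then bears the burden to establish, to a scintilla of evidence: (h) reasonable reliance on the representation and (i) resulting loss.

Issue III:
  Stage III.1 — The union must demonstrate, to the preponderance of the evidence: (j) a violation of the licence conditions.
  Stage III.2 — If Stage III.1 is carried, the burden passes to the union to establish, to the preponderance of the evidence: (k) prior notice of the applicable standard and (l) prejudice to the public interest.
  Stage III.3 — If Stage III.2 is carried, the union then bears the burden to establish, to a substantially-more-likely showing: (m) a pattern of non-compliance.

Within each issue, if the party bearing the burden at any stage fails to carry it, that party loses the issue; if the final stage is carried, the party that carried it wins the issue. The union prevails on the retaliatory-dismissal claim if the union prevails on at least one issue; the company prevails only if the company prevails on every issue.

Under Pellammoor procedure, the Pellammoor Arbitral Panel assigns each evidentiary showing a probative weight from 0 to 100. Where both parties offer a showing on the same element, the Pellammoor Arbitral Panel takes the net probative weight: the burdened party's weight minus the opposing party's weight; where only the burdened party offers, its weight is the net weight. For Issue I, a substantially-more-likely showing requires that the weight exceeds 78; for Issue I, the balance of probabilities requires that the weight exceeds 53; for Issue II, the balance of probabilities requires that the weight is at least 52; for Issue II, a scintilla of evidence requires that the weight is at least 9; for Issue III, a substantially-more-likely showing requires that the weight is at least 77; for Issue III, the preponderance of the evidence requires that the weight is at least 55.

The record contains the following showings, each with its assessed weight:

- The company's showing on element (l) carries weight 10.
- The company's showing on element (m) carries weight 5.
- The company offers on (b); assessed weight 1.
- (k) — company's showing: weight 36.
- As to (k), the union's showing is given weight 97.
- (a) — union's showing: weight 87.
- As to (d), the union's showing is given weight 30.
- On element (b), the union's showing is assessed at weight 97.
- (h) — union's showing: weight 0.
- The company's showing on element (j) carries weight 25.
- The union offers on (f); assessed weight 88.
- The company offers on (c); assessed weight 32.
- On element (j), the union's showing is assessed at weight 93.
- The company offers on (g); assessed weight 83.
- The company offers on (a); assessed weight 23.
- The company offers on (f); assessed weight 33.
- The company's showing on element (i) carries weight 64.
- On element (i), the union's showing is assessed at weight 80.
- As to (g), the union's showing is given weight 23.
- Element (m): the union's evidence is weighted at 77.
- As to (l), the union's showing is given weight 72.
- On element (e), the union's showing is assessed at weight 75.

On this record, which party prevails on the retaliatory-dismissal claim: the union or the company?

— Issue I —
Stage I.1 (union, a substantially-more-likely showing, weight exceeds 78): (a) net 87−23=64 ≤ 78 — fails; (b) net 97−1=96 > 78 — meets.
  The union does not carry Stage I.1.
So the company prevails on this issue.
— Issue II —
At Stage II.1 the union must meet the balance of probabilities (weight is at least 52): on (f) the weight is 88 less the opposing 33 gives net 55, which does reach 52, so (f) meets the standard.
  Stage II.1 is satisfied; the onus moves to the company.
At Stage II.2 the company must meet the balance of probabilities (weight is at least 52): on (g) the weight is 83 less the opposing 23 gives net 60, which does reach 52, so (g) meets the standard.
  All elements met. The burden passes to the union.
At Stage II.3 the union must meet a scintilla of evidence (weight is at least 9): on (h) the weight is 0, < 9, so (h) does not meet the standard; on (i) the weight is 80 less the opposing 64 gives net 16, which does reach 9, so (i) meets the standard.
  Not every element is met, so the union fails to carry Stage II.3.
The company prevails on this issue.
— Issue III —
Stage III.1 — burden on union; standard: the preponderance of the evidence (weight is at least 55).
    (j): 93 − 25 = 68 ≥ 55 [met]
  All elements met. The union retains the burden for Stage III.2.
Stage III.2 — burden on union; standard: the preponderance of the evidence (weight is at least 55).
    (k): 97 − 36 = 61 ≥ 55 [met]
    (l): 72 − 10 = 62 ≥ 55 [met]
  All elements met. The union retains the burden for Stage III.3.
Stage III.3 — burden on union; standard: a substantially-more-likely showing (weight is at least 77).
    (m): 77 − 5 = 72 < 77 [not met]
  The union does not carry Stage III.3.
So the company prevails on this issue.
Per-issue: Issue I → company; Issue II → company; Issue III → company. The union must prevail on at least one issue; overall, the company prevails.

company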